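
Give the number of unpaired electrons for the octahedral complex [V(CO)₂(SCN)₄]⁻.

2

Ligand charges: 2×(+0) from CO and 4×(-1) from SCN⁻ sum to -4; with overall charge -1, V is +3.
V is in group 5, so V³⁺ is d² (5 − 3 = 2).
Configuration: t₂g² eg⁰, giving 2 unpaired electrons.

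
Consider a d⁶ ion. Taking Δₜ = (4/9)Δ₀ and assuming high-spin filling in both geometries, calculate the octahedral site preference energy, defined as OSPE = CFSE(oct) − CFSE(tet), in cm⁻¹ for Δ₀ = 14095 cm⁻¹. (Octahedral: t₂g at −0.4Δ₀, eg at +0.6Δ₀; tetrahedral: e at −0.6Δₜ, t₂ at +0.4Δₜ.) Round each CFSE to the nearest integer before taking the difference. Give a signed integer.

Octahedral (high-spin): t₂g⁴ eg², CFSE = 4(−0.4) + 2(+0.6) = -0.4Δ₀ = -0.4 × 14095 = -5638 cm⁻¹.
In a tetrahedral site the filling is e³ t₂³: CFSE(tet) = -0.6Δₜ = -0.6 × (4/9)(14095) = -3759 cm⁻¹.
OSPE = -5638 − (-3759) = -1879 cm⁻¹.

-1879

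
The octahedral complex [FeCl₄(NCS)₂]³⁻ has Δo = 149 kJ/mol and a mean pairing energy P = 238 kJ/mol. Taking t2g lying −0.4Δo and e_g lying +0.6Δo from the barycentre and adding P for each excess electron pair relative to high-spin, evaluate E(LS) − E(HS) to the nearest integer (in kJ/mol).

178

Ligand charges: 4×(-1) from Cl⁻ and 2×(-1) from NCS⁻ sum to -6; with overall charge -3, Fe is +3.
Fe sits in group 8; removing 3 electrons leaves Fe³⁺ with 8 − 3 = 5 d electrons.
High-spin: t2g^3 e_g^2, CFSE = 0.0Δo = 0 kJ/mol.
Low-spin: t2g^5 e_g^0, orbital CFSE = -2.0Δo = -298 kJ/mol; plus 2 excess pairs × P = +476 kJ/mol; total 178 kJ/mol.
E(LS) − E(HS) = 178 − (0) = 178 kJ/mol.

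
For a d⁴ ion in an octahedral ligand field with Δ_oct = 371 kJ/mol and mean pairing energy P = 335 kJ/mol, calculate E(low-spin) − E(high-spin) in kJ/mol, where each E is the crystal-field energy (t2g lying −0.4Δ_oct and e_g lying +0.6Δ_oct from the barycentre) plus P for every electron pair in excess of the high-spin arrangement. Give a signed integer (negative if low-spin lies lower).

-36

High-spin: t2g^3 e_g^1, CFSE = -0.6Δ_oct = -223 kJ/mol.
For low-spin the configuration is t2g^4 e_g^0: orbital energy -1.6 × 371 = -594 kJ/mol, and 1 additional pair relative to high-spin adds 335 kJ/mol, giving -259 kJ/mol.
The difference is -259 − (-223) = -36 kJ/mol, so low-spin lies lower.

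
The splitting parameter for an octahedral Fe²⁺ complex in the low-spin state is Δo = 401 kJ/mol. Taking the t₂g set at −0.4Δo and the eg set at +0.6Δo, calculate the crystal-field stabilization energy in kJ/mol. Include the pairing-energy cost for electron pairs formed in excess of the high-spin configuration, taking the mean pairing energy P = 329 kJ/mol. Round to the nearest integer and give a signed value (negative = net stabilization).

-304

Fe is in group 8, so Fe²⁺ is d⁶ (8 − 2 = 6).
The d⁶ electrons fill as t₂g⁶ eg⁰.
The orbital stabilization is -2.4Δo = -2.4 × 401 = -962 kJ/mol.
Relative to high-spin t₂g⁴ eg² (1 paired), the low-spin configuration has 2 additional pairs, contributing +2 × 329 = +658 kJ/mol.
Net CFSE = -962 + 658 = -304 kJ/mol.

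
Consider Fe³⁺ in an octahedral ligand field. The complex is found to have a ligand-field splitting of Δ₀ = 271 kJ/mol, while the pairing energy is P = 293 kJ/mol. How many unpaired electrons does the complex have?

Fe sits in group 8; removing 3 electrons leaves Fe³⁺ with 8 − 3 = 5 d electrons.
Here Δ₀ < P (271 < 293), so the high-spin state is favoured.
Configuration: t2g^3 e_g^2.
Unpaired electrons: 5.

5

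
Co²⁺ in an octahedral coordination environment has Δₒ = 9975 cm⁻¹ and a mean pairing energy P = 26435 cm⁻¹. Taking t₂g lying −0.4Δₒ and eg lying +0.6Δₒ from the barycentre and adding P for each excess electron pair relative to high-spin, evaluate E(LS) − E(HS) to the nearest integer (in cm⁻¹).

16460

Co²⁺: group 9, so d-count = 9 − 2 = 7.
In the high-spin limit (t₂g⁵ eg²) the orbital term is -0.8Δₒ = -7980 cm⁻¹, with no excess pairing.
For low-spin the configuration is t₂g⁶ eg¹: orbital energy -1.8 × 9975 = -17955 cm⁻¹, and 1 additional pair relative to high-spin adds 26435 cm⁻¹, giving 8480 cm⁻¹.
Thus E(LS) − E(HS) = 16460 cm⁻¹.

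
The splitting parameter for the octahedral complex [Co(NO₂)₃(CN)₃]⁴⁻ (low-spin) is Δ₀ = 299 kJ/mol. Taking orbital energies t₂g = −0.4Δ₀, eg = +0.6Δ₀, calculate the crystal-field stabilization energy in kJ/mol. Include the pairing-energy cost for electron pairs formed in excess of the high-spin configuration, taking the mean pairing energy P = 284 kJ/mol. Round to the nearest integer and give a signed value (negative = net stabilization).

-254

Ligand charges: 3×(-1) from NO₂⁻ and 3×(-1) from CN⁻ sum to -6; with overall charge -4, Co is +2.
Co²⁺: group 9, so d-count = 9 − 2 = 7.
The d⁷ electrons fill as t₂g⁶ eg¹.
CFSE(orbital) = 6×(-0.4Δ₀) + 1×(0.6Δ₀) = -1.8Δ₀; with Δ₀ = 299 kJ/mol that is -538 kJ/mol.
Relative to high-spin t₂g⁵ eg² (2 paired), the low-spin configuration has 1 additional pair, contributing +1 × 284 = +284 kJ/mol.
Overall CFSE = -538 + 284 = -254 kJ/mol.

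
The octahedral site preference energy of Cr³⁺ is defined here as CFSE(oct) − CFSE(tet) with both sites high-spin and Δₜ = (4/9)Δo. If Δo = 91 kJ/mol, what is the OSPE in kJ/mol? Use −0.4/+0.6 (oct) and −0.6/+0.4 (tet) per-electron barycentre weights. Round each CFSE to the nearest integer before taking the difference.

-77

Cr³⁺: group 6, so d-count = 6 − 3 = 3.
In an octahedral site d³ (HS) is t₂g³ eg⁰, giving CFSE(oct) = -1.2Δo = -109 kJ/mol.
Tetrahedral: e² t₂¹, CFSE = 2(−0.6) + 1(+0.4) = -0.8Δₜ = -0.8 × (4/9) × 91 = -32 kJ/mol.
Subtracting, OSPE = -109 − (-32) = -77 kJ/mol.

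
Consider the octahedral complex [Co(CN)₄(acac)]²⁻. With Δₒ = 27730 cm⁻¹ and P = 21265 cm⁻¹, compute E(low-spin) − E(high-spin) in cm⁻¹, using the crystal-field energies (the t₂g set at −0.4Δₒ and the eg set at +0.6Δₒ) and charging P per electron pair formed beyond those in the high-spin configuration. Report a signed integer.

Ligand charges: 4×(-1) from CN⁻ and 1×(-1) from acac⁻ sum to -5; with overall charge -2, Co is +3.
Co sits in group 9; removing 3 electrons leaves Co³⁺ with 9 − 3 = 6 d electrons.
High-spin: t₂g⁴ eg², CFSE = -0.4Δₒ = -11092 cm⁻¹.
For low-spin the configuration is t₂g⁶ eg⁰: orbital energy -2.4 × 27730 = -66552 cm⁻¹, and 2 additional pairs relative to high-spin add 42530 cm⁻¹, giving -24022 cm⁻¹.
E(LS) − E(HS) = -24022 − (-11092) = -12930 cm⁻¹.

-12930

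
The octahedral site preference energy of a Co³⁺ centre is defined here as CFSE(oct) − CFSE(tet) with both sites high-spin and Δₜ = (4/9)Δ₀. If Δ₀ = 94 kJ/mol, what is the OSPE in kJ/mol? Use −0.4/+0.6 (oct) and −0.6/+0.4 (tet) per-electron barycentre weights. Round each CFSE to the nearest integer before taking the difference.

Co sits in group 9; removing 3 electrons leaves Co³⁺ with 9 − 3 = 6 d electrons.
In an octahedral site d⁶ (HS) is t₂g⁴ eg², giving CFSE(oct) = -0.4Δ₀ = -38 kJ/mol.
Tetrahedral: e³ t₂³, CFSE = 3(−0.6) + 3(+0.4) = -0.6Δₜ = -0.6 × (4/9) × 94 = -25 kJ/mol.
OSPE = CFSE(oct) − CFSE(tet) = -38 − (-25) = -13 kJ/mol.

-13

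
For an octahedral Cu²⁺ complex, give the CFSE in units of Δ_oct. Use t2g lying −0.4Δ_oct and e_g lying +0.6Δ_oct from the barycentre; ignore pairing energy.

-0.6 Δ_oct

Cu²⁺: group 11, so d-count = 11 − 2 = 9.
Configuration: t2g^6 e_g^3.
CFSE = 6(-0.4Δ_oct) + 3(0.6Δ_oct) = -2.4Δ_oct + 1.8Δ_oct = -0.6Δ_oct.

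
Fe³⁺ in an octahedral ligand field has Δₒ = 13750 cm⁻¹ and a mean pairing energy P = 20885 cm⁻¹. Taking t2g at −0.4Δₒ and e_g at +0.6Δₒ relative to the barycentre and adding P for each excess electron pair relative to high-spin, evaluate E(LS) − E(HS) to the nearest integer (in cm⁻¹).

14270

Fe is in group 8, so Fe³⁺ is d⁵ (8 − 3 = 5).
High-spin: t2g^3 e_g^2, CFSE = 0.0Δₒ = 0 cm⁻¹.
Low-spin: t2g^5 e_g^0, orbital CFSE = -2.0Δₒ = -27500 cm⁻¹; plus 2 excess pairs × P = +41770 cm⁻¹; total 14270 cm⁻¹.
Thus E(LS) − E(HS) = 14270 cm⁻¹.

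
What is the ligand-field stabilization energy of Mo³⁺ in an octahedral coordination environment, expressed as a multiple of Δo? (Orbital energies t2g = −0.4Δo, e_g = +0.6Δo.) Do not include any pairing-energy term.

-1.2 Δo

Mo is in group 6, so Mo³⁺ is d³ (6 − 3 = 3).
Configuration: t2g^3 e_g^0.
CFSE = 3(-0.4Δo) + 0(0.6Δo) = -1.2Δo + 0.0Δo = -1.2Δo.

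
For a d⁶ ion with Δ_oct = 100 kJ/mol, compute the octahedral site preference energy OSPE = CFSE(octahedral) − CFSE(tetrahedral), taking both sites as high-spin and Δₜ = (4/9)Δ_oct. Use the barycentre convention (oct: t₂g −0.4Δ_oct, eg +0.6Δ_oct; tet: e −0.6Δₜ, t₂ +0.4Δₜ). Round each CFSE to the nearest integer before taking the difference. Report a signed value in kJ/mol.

Octahedral (high-spin): t₂g⁴ eg², CFSE = 4(−0.4) + 2(+0.6) = -0.4Δ_oct = -0.4 × 100 = -40 kJ/mol.
In a tetrahedral site the filling is e³ t₂³: CFSE(tet) = -0.6Δₜ = -0.6 × (4/9)(100) = -27 kJ/mol.
Subtracting, OSPE = -40 − (-27) = -13 kJ/mol.

-13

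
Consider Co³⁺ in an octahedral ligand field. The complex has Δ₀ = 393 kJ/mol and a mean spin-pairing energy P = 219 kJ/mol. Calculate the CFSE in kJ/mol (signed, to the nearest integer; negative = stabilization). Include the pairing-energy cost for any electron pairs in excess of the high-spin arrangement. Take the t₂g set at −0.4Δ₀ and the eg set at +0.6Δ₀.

-505

Co sits in group 9; removing 3 electrons leaves Co³⁺ with 9 − 3 = 6 d electrons.
Δ₀ > P, so pairing is preferred: the ground state is low-spin.
That gives t₂g⁶ eg⁰.
Orbital CFSE = -2.4Δ₀ = -2.4 × 393 = -943 kJ/mol.
Excess pairs vs high-spin: 3 − 1 = 2; pairing cost = +438 kJ/mol.
Net CFSE = -943 + 438 = -505 kJ/mol.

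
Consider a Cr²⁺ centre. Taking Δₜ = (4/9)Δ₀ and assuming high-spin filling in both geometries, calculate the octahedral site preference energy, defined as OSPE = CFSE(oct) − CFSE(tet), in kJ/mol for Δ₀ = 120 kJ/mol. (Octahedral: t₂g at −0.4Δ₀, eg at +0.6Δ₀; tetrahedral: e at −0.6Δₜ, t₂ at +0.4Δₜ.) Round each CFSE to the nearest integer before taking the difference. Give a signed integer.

Cr is in group 6, so Cr²⁺ is d⁴ (6 − 2 = 4).
Octahedral high-spin t₂g³ eg¹: CFSE = -0.6 × 120 = -72 kJ/mol.
Tetrahedral: e² t₂², CFSE = 2(−0.6) + 2(+0.4) = -0.4Δₜ = -0.4 × (4/9) × 120 = -21 kJ/mol.
OSPE = CFSE(oct) − CFSE(tet) = -72 − (-21) = -51 kJ/mol.

-51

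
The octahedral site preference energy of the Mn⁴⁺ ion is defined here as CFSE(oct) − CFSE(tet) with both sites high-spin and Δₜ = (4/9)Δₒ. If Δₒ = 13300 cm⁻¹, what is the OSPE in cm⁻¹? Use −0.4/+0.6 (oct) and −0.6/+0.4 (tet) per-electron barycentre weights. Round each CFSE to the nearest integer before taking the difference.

-11231

Group 7 minus oxidation state +4 gives a d³ configuration for Mn⁴⁺.
Octahedral high-spin t₂g³ eg⁰: CFSE = -1.2 × 13300 = -15960 cm⁻¹.
In a tetrahedral site the filling is e² t₂¹: CFSE(tet) = -0.8Δₜ = -0.8 × (4/9)(13300) = -4729 cm⁻¹.
Subtracting, OSPE = -15960 − (-4729) = -11231 cm⁻¹.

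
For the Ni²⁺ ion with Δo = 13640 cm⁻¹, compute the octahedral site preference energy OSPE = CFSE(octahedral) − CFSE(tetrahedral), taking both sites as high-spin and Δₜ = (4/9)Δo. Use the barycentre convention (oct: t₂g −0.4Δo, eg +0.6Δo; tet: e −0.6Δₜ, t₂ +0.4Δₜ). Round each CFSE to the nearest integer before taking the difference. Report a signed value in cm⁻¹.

Ni is in group 10, so Ni²⁺ is d⁸ (10 − 2 = 8).
Octahedral (high-spin): t₂g⁶ eg², CFSE = 6(−0.4) + 2(+0.6) = -1.2Δo = -1.2 × 13640 = -16368 cm⁻¹.
Tetrahedral: e⁴ t₂⁴, CFSE = 4(−0.6) + 4(+0.4) = -0.8Δₜ = -0.8 × (4/9) × 13640 = -4850 cm⁻¹.
OSPE = -16368 − (-4850) = -11518 cm⁻¹.

-11518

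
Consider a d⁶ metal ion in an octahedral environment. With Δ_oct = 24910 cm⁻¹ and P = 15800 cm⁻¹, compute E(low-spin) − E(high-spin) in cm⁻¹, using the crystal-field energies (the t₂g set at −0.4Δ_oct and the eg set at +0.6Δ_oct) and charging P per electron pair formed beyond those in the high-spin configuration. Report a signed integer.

High-spin: t₂g⁴ eg², CFSE = -0.4Δ_oct = -9964 cm⁻¹.
For low-spin the configuration is t₂g⁶ eg⁰: orbital energy -2.4 × 24910 = -59784 cm⁻¹, and 2 additional pairs relative to high-spin add 31600 cm⁻¹, giving -28184 cm⁻¹.
The difference is -28184 − (-9964) = -18220 cm⁻¹, so low-spin lies lower.

-18220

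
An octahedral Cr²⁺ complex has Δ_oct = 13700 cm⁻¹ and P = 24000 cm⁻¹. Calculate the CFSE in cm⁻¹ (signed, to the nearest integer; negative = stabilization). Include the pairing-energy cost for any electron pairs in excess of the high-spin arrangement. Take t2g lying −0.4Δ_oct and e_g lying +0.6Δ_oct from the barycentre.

-8220

Cr sits in group 6; removing 2 electrons leaves Cr²⁺ with 6 − 2 = 4 d electrons.
Since Δ_oct = 13700 cm⁻¹ < P = 24000 cm⁻¹, the complex adopts the high-spin configuration.
Configuration: t2g^3 e_g^1.
Orbital CFSE = -0.6Δ_oct = -0.6 × 13700 = -8220 cm⁻¹.
High-spin has no excess pairs, so no pairing correction applies.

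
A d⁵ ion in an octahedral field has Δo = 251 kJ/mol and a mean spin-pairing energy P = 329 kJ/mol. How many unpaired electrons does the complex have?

5

With Δo < P the complex is high-spin.
That gives t₂g³ eg².
Unpaired electrons: 5.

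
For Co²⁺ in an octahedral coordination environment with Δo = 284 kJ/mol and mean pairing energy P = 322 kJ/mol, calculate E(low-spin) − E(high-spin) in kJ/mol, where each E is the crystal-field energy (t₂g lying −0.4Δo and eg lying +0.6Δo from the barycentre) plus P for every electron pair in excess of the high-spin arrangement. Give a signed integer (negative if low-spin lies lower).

38

Co²⁺: group 9, so d-count = 9 − 2 = 7.
High-spin: t₂g⁵ eg², CFSE = -0.8Δo = -227 kJ/mol.
For low-spin the configuration is t₂g⁶ eg¹: orbital energy -1.8 × 284 = -511 kJ/mol, and 1 additional pair relative to high-spin adds 322 kJ/mol, giving -189 kJ/mol.
E(LS) − E(HS) = -189 − (-227) = 38 kJ/mol.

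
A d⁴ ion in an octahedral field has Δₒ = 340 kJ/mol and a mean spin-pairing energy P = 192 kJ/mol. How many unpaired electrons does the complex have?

2

Since Δₒ = 340 kJ/mol > P = 192 kJ/mol, the complex adopts the low-spin configuration.
Filling d⁴ accordingly: t2g^4 e_g^0.
Unpaired electrons: 2.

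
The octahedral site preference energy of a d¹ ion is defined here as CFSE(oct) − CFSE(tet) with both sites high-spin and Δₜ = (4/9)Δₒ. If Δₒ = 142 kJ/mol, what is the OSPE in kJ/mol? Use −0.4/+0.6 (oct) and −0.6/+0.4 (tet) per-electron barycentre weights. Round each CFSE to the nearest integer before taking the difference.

Octahedral (high-spin): t₂g¹ eg⁰, CFSE = 1(−0.4) + 0(+0.6) = -0.4Δₒ = -0.4 × 142 = -57 kJ/mol.
In a tetrahedral site the filling is e¹ t₂⁰: CFSE(tet) = -0.6Δₜ = -0.6 × (4/9)(142) = -38 kJ/mol.
OSPE = -57 − (-38) = -19 kJ/mol.

-19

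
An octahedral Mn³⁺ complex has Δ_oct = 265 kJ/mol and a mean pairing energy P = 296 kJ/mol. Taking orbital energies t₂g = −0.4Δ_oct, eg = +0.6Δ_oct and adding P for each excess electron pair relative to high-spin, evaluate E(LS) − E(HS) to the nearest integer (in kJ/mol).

Mn is in group 7, so Mn³⁺ is d⁴ (7 − 3 = 4).
In the high-spin limit (t₂g³ eg¹) the orbital term is -0.6Δ_oct = -159 kJ/mol, with no excess pairing.
For low-spin the configuration is t₂g⁴ eg⁰: orbital energy -1.6 × 265 = -424 kJ/mol, and 1 additional pair relative to high-spin adds 296 kJ/mol, giving -128 kJ/mol.
E(LS) − E(HS) = -128 − (-159) = 31 kJ/mol.

31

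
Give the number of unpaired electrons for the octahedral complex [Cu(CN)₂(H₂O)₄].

1

Ligand charges: 2×(-1) from CN⁻ and 4×(+0) from H₂O sum to -2; with overall charge +0, Cu is +2.
Cu is in group 11, so Cu²⁺ is d⁹ (11 − 2 = 9).
Configuration: t₂g⁶ eg³, giving 1 unpaired electron.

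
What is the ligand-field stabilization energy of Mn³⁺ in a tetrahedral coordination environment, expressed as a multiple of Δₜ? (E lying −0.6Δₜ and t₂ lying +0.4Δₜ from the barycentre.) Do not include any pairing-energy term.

-0.4 Δₜ

Mn is in group 7, so Mn³⁺ is d⁴ (7 − 3 = 4).
Tetrahedral fields are weak (Δₜ ≈ 4/9 Δₒ), so electrons fill high-spin.
Configuration: e² t₂².
CFSE = 2(-0.6Δₜ) + 2(0.4Δₜ) = -1.2Δₜ + 0.8Δₜ = -0.4Δₜ.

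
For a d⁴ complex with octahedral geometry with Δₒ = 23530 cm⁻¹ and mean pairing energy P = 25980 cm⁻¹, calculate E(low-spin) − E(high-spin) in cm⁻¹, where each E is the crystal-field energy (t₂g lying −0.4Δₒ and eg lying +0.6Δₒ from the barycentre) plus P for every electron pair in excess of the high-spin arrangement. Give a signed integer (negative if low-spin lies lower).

In the high-spin limit (t₂g³ eg¹) the orbital term is -0.6Δₒ = -14118 cm⁻¹, with no excess pairing.
Low-spin t₂g⁴ eg⁰ gives -1.6Δₒ = -37648 cm⁻¹, but forming 1 extra pair costs 1P = 25980 cm⁻¹, so E(LS) = -37648 + 25980 = -11668 cm⁻¹.
E(LS) − E(HS) = -11668 − (-14118) = 2450 cm⁻¹.

2450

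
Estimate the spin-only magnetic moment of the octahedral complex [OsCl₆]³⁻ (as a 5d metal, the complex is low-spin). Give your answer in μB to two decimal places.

1.73 μB

Each Cl⁻ contributes -1; 6 × (-1) = -6. With overall charge -3, Os is in the +3 oxidation state.
Group 8 minus oxidation state +3 gives a d⁵ configuration for Os³⁺.
Configuration: t2g^5 e_g^0 → 1 unpaired electron.
μ(spin-only) = √[1(1+2)] = √3 ≈ 1.73 μB.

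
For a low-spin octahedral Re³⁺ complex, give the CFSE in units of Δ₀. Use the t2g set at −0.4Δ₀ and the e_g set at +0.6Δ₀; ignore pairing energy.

Group 7 minus oxidation state +3 gives a d⁴ configuration for Re³⁺.
Configuration: t2g^4 e_g^0.
CFSE = 4(-0.4Δ₀) + 0(0.6Δ₀) = -1.6Δ₀ + 0.0Δ₀ = -1.6Δ₀.

-1.6 Δ₀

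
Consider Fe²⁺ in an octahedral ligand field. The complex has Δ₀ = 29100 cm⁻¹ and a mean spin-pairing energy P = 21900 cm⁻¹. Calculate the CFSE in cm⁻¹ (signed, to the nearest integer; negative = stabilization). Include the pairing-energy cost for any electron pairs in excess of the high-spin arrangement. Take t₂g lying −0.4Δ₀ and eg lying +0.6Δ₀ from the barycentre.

-26040

Fe is in group 8, so Fe²⁺ is d⁶ (8 − 2 = 6).
Since Δ₀ = 29100 cm⁻¹ > P = 21900 cm⁻¹, the complex adopts the low-spin configuration.
That gives t₂g⁶ eg⁰.
Orbital CFSE = -2.4Δ₀ = -2.4 × 29100 = -69840 cm⁻¹.
Excess pairs vs high-spin: 3 − 1 = 2; pairing cost = +43800 cm⁻¹.
Net CFSE = -69840 + 43800 = -26040 cm⁻¹.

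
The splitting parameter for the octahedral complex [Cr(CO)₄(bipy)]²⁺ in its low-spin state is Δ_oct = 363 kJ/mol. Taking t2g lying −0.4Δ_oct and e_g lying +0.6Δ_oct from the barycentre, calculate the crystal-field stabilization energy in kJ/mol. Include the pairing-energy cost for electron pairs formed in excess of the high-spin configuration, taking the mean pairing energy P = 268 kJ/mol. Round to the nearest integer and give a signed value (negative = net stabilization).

Ligand charges: 4×(+0) from CO and 1×(+0) from bipy sum to +0; with overall charge +2, Cr is +2.
Cr sits in group 6; removing 2 electrons leaves Cr²⁺ with 6 − 2 = 4 d electrons.
Electron filling gives t2g^4 e_g^0.
CFSE(orbital) = 4×(-0.4Δ_oct) + 0×(0.6Δ_oct) = -1.6Δ_oct; with Δ_oct = 363 kJ/mol that is -581 kJ/mol.
Pairing penalty: 1 pair vs 0 in the high-spin reference → 1 extra × P = 268 kJ/mol.
Combining: -581 + 268 = -313 kJ/mol.

-313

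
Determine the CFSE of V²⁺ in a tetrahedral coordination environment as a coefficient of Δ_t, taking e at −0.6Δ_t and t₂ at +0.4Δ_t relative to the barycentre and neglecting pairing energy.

-0.8 Δ_t

V sits in group 5; removing 2 electrons leaves V²⁺ with 5 − 2 = 3 d electrons.
Tetrahedral fields are weak (Δₜ ≈ 4/9 Δₒ), so electrons fill high-spin.
Configuration: e² t₂¹.
CFSE = 2(-0.6Δ_t) + 1(0.4Δ_t) = -1.2Δ_t + 0.4Δ_t = -0.8Δ_t.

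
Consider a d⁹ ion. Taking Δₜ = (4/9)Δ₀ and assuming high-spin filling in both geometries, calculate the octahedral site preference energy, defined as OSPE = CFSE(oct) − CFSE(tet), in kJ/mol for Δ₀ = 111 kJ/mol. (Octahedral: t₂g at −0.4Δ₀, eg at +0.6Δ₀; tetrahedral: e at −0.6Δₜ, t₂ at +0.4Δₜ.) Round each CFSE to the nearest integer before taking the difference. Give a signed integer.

-47

In an octahedral site d⁹ (HS) is t₂g⁶ eg³, giving CFSE(oct) = -0.6Δ₀ = -67 kJ/mol.
Tetrahedral: e⁴ t₂⁵, CFSE = 4(−0.6) + 5(+0.4) = -0.4Δₜ = -0.4 × (4/9) × 111 = -20 kJ/mol.
OSPE = -67 − (-20) = -47 kJ/mol.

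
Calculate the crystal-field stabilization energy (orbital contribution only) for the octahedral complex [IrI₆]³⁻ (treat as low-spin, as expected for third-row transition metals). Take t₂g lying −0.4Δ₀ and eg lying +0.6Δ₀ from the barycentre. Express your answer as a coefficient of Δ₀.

Each I⁻ contributes -1; 6 × (-1) = -6. With overall charge -3, Ir is in the +3 oxidation state.
Ir³⁺: group 9, so d-count = 9 − 3 = 6.
Configuration: t₂g⁶ eg⁰.
CFSE = 6(-0.4Δ₀) + 0(0.6Δ₀) = -2.4Δ₀ + 0.0Δ₀ = -2.4Δ₀.

-2.4 Δ₀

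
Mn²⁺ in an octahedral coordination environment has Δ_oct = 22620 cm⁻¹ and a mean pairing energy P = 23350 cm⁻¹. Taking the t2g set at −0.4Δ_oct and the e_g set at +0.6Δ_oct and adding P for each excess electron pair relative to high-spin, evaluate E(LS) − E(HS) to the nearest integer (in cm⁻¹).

Group 7 minus oxidation state +2 gives a d⁵ configuration for Mn²⁺.
High-spin: t2g^3 e_g^2, CFSE = 0.0Δ_oct = 0 cm⁻¹.
Low-spin t2g^5 e_g^0 gives -2.0Δ_oct = -45240 cm⁻¹, but forming 2 extra pairs costs 2P = 46700 cm⁻¹, so E(LS) = -45240 + 46700 = 1460 cm⁻¹.
E(LS) − E(HS) = 1460 − (0) = 1460 cm⁻¹.

1460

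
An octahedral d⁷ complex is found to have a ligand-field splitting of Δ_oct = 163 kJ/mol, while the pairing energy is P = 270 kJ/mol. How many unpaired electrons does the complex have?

Δ_oct < P, so pairing is avoided: the ground state is high-spin.
Filling d⁷ accordingly: t₂g⁵ eg².
Unpaired electrons: 3.

3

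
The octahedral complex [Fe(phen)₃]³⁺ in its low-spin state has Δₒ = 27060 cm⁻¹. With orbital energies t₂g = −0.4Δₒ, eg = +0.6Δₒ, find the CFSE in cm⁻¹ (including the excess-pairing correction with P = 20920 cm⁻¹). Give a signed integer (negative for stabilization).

-12280

phen is neutral, so the +3 overall charge sits on Fe: oxidation state +3.
Fe sits in group 8; removing 3 electrons leaves Fe³⁺ with 8 − 3 = 5 d electrons.
The d⁵ electrons fill as t₂g⁵ eg⁰.
Orbital CFSE = 5(-0.4) + 0(0.6) = -2.0Δₒ = -2.0 × 27060 = -54120 cm⁻¹.
Relative to high-spin t₂g³ eg² (0 paired), the low-spin configuration has 2 additional pairs, contributing +2 × 20920 = +41840 cm⁻¹.
Overall CFSE = -54120 + 41840 = -12280 cm⁻¹.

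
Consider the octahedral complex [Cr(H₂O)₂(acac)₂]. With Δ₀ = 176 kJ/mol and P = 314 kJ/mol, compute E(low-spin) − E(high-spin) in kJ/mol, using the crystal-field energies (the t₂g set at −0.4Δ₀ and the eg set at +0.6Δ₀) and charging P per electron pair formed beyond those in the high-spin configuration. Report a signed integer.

Ligand charges: 2×(+0) from H₂O and 2×(-1) from acac⁻ sum to -2; with overall charge +0, Cr is +2.
Cr sits in group 6; removing 2 electrons leaves Cr²⁺ with 6 − 2 = 4 d electrons.
High-spin: t₂g³ eg¹, CFSE = -0.6Δ₀ = -106 kJ/mol.
Low-spin t₂g⁴ eg⁰ gives -1.6Δ₀ = -282 kJ/mol, but forming 1 extra pair costs 1P = 314 kJ/mol, so E(LS) = -282 + 314 = 32 kJ/mol.
Thus E(LS) − E(HS) = 138 kJ/mol.

138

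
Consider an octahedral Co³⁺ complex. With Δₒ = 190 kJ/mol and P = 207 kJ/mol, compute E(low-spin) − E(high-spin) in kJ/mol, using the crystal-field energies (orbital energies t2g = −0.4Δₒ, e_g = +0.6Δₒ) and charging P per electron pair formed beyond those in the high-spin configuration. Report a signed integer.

Group 9 minus oxidation state +3 gives a d⁶ configuration for Co³⁺.
High-spin: t2g^4 e_g^2, CFSE = -0.4Δₒ = -76 kJ/mol.
Low-spin t2g^6 e_g^0 gives -2.4Δₒ = -456 kJ/mol, but forming 2 extra pairs costs 2P = 414 kJ/mol, so E(LS) = -456 + 414 = -42 kJ/mol.
The difference is -42 − (-76) = 34 kJ/mol, so high-spin lies lower.

34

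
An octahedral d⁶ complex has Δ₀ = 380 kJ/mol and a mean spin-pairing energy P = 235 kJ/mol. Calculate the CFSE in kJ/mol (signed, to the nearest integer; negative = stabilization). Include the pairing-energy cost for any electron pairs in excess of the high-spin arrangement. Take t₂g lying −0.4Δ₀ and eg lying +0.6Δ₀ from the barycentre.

With Δ₀ > P the complex is low-spin.
Filling d⁶ accordingly: t₂g⁶ eg⁰.
Orbital CFSE = -2.4Δ₀ = -2.4 × 380 = -912 kJ/mol.
Excess pairs vs high-spin: 3 − 1 = 2; pairing cost = +470 kJ/mol.
Net CFSE = -912 + 470 = -442 kJ/mol.

-442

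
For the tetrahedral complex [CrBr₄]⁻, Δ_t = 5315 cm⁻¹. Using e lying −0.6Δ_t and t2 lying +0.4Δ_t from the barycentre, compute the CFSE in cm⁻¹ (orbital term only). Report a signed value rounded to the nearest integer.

Each Br⁻ contributes -1; 4 × (-1) = -4. With overall charge -1, Cr is in the +3 oxidation state.
Cr is in group 6, so Cr³⁺ is d³ (6 − 3 = 3).
With tetrahedral geometry the complex is necessarily high-spin.
The d³ electrons fill as e^2 t2^1.
The orbital stabilization is -0.8Δ_t = -0.8 × 5315 = -4252 cm⁻¹.

-4252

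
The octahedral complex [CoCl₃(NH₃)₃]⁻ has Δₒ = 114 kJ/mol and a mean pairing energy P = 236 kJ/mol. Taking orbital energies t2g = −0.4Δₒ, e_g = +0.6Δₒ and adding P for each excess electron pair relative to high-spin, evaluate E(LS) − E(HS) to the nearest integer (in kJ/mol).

122

Ligand charges: 3×(-1) from Cl⁻ and 3×(+0) from NH₃ sum to -3; with overall charge -1, Co is +2.
Co sits in group 9; removing 2 electrons leaves Co²⁺ with 9 − 2 = 7 d electrons.
High-spin: t2g^5 e_g^2, CFSE = -0.8Δₒ = -91 kJ/mol.
Low-spin t2g^6 e_g^1 gives -1.8Δₒ = -205 kJ/mol, but forming 1 extra pair costs 1P = 236 kJ/mol, so E(LS) = -205 + 236 = 31 kJ/mol.
Thus E(LS) − E(HS) = 122 kJ/mol.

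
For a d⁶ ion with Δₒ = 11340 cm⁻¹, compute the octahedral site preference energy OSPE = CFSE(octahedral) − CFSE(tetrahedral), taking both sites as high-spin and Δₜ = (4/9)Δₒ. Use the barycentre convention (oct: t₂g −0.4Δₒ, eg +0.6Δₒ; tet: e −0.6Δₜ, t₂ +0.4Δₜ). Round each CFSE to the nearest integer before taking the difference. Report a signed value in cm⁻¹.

-1512

Octahedral (high-spin): t₂g⁴ eg², CFSE = 4(−0.4) + 2(+0.6) = -0.4Δₒ = -0.4 × 11340 = -4536 cm⁻¹.
Tetrahedral e³ t₂³ gives -0.6Δₜ = -0.6 × (4/9) × 11340 = -3024 cm⁻¹.
OSPE = -4536 − (-3024) = -1512 cm⁻¹.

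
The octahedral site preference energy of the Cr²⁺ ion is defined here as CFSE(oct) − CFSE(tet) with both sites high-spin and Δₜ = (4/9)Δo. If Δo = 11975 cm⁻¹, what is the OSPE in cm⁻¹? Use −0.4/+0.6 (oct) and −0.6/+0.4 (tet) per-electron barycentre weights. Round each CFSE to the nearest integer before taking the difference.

-5056

Group 6 minus oxidation state +2 gives a d⁴ configuration for Cr²⁺.
Octahedral (high-spin): t2g^3 e_g^1, CFSE = 3(−0.4) + 1(+0.6) = -0.6Δo = -0.6 × 11975 = -7185 cm⁻¹.
In a tetrahedral site the filling is e^2 t2^2: CFSE(tet) = -0.4Δₜ = -0.4 × (4/9)(11975) = -2129 cm⁻¹.
OSPE = CFSE(oct) − CFSE(tet) = -7185 − (-2129) = -5056 cm⁻¹.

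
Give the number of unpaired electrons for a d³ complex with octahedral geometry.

3

Configuration: t₂g³ eg⁰, giving 3 unpaired electrons.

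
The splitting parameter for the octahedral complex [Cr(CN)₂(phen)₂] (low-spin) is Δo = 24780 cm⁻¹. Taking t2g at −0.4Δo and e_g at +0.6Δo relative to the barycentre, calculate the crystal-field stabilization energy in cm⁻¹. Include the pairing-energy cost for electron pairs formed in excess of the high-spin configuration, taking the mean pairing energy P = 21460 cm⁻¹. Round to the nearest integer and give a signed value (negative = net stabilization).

-18188

Ligand charges: 2×(-1) from CN⁻ and 2×(+0) from phen sum to -2; with overall charge +0, Cr is +2.
Cr sits in group 6; removing 2 electrons leaves Cr²⁺ with 6 − 2 = 4 d electrons.
Configuration: t2g^4 e_g^0.
Orbital CFSE = 4(-0.4) + 0(0.6) = -1.6Δo = -1.6 × 24780 = -39648 cm⁻¹.
Relative to high-spin t2g^3 e_g^1 (0 paired), the low-spin configuration has 1 additional pair, contributing +1 × 21460 = +21460 cm⁻¹.
Combining: -39648 + 21460 = -18188 cm⁻¹.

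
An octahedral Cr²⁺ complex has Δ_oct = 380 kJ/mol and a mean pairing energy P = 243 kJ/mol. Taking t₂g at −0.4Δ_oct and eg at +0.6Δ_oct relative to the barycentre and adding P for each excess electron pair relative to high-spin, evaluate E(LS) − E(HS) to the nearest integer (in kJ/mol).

Cr sits in group 6; removing 2 electrons leaves Cr²⁺ with 6 − 2 = 4 d electrons.
High-spin: t₂g³ eg¹, CFSE = -0.6Δ_oct = -228 kJ/mol.
For low-spin the configuration is t₂g⁴ eg⁰: orbital energy -1.6 × 380 = -608 kJ/mol, and 1 additional pair relative to high-spin adds 243 kJ/mol, giving -365 kJ/mol.
The difference is -365 − (-228) = -137 kJ/mol, so low-spin lies lower.

-137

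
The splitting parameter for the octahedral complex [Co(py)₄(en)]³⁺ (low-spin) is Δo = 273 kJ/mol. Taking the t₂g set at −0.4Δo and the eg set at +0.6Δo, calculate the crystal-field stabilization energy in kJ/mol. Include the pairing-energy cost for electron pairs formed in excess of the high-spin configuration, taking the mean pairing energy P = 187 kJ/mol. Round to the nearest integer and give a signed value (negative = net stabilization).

Ligand charges: 4×(+0) from py and 1×(+0) from en sum to +0; with overall charge +3, Co is +3.
Co sits in group 9; removing 3 electrons leaves Co³⁺ with 9 − 3 = 6 d electrons.
Configuration: t₂g⁶ eg⁰.
Orbital CFSE = 6(-0.4) + 0(0.6) = -2.4Δo = -2.4 × 273 = -655 kJ/mol.
High-spin d⁶ would be t₂g⁴ eg² with 1 pair; low-spin has 3, so 2 excess pairs cost +2P = +374 kJ/mol.
Overall CFSE = -655 + 374 = -281 kJ/mol.

-281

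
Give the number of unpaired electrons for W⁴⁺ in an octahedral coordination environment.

2

Group 6 minus oxidation state +4 gives a d² configuration for W⁴⁺.
Configuration: t2g^2 e_g^0, giving 2 unpaired electrons.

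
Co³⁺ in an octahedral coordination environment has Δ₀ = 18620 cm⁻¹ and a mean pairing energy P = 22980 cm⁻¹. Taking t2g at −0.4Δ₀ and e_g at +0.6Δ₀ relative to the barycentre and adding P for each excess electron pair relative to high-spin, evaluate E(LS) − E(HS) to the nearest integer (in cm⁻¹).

Co³⁺: group 9, so d-count = 9 − 3 = 6.
High-spin: t2g^4 e_g^2, CFSE = -0.4Δ₀ = -7448 cm⁻¹.
Low-spin: t2g^6 e_g^0, orbital CFSE = -2.4Δ₀ = -44688 cm⁻¹; plus 2 excess pairs × P = +45960 cm⁻¹; total 1272 cm⁻¹.
E(LS) − E(HS) = 1272 − (-7448) = 8720 cm⁻¹.

8720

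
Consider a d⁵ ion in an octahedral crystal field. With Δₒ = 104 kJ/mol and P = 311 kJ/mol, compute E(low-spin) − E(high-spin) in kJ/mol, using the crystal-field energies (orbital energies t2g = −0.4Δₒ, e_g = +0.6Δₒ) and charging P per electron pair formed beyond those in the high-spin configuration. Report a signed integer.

High-spin d⁵ fills as t2g^3 e_g^2 with CFSE 3(−0.4) + 2(+0.6) = 0.0Δₒ = 0 kJ/mol.
Low-spin: t2g^5 e_g^0, orbital CFSE = -2.0Δₒ = -208 kJ/mol; plus 2 excess pairs × P = +622 kJ/mol; total 414 kJ/mol.
E(LS) − E(HS) = 414 − (0) = 414 kJ/mol.

414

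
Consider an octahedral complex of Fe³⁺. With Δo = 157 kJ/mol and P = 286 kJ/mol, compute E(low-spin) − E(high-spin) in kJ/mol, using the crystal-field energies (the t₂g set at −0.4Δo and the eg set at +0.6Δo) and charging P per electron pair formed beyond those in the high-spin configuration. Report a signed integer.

Fe is in group 8, so Fe³⁺ is d⁵ (8 − 3 = 5).
High-spin d⁵ fills as t₂g³ eg² with CFSE 3(−0.4) + 2(+0.6) = 0.0Δo = 0 kJ/mol.
Low-spin: t₂g⁵ eg⁰, orbital CFSE = -2.0Δo = -314 kJ/mol; plus 2 excess pairs × P = +572 kJ/mol; total 258 kJ/mol.
Thus E(LS) − E(HS) = 258 kJ/mol.

258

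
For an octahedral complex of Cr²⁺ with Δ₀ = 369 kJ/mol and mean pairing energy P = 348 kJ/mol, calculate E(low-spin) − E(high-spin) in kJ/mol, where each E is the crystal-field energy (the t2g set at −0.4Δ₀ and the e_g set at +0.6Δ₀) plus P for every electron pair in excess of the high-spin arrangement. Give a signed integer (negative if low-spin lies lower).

Cr is in group 6, so Cr²⁺ is d⁴ (6 − 2 = 4).
High-spin d⁴ fills as t2g^3 e_g^1 with CFSE 3(−0.4) + 1(+0.6) = -0.6Δ₀ = -221 kJ/mol.
For low-spin the configuration is t2g^4 e_g^0: orbital energy -1.6 × 369 = -590 kJ/mol, and 1 additional pair relative to high-spin adds 348 kJ/mol, giving -242 kJ/mol.
E(LS) − E(HS) = -242 − (-221) = -21 kJ/mol.

-21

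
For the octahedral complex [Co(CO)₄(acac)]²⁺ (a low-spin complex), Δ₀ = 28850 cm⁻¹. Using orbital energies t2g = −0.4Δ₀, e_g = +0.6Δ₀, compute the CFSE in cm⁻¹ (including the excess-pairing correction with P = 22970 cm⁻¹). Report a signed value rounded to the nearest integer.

Ligand charges: 4×(+0) from CO and 1×(-1) from acac⁻ sum to -1; with overall charge +2, Co is +3.
Co³⁺: group 9, so d-count = 9 − 3 = 6.
Electron filling gives t2g^6 e_g^0.
Orbital CFSE = 6(-0.4) + 0(0.6) = -2.4Δ₀ = -2.4 × 28850 = -69240 cm⁻¹.
Relative to high-spin t2g^4 e_g^2 (1 paired), the low-spin configuration has 2 additional pairs, contributing +2 × 22970 = +45940 cm⁻¹.
Overall CFSE = -69240 + 45940 = -23300 cm⁻¹.

-23300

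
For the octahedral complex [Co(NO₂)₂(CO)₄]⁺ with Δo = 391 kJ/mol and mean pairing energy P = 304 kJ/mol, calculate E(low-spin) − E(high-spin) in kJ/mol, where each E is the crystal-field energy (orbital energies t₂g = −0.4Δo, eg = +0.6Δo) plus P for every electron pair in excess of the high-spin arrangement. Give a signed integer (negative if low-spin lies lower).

-174

Ligand charges: 2×(-1) from NO₂⁻ and 4×(+0) from CO sum to -2; with overall charge +1, Co is +3.
Co³⁺: group 9, so d-count = 9 − 3 = 6.
High-spin: t₂g⁴ eg², CFSE = -0.4Δo = -156 kJ/mol.
Low-spin: t₂g⁶ eg⁰, orbital CFSE = -2.4Δo = -938 kJ/mol; plus 2 excess pairs × P = +608 kJ/mol; total -330 kJ/mol.
The difference is -330 − (-156) = -174 kJ/mol, so low-spin lies lower.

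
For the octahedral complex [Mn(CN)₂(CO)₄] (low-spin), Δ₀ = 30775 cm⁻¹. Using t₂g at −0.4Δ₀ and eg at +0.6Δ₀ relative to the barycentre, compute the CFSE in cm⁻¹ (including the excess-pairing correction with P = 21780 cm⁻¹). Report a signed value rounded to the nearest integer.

-17990

Ligand charges: 2×(-1) from CN⁻ and 4×(+0) from CO sum to -2; with overall charge +0, Mn is +2.
Mn sits in group 7; removing 2 electrons leaves Mn²⁺ with 7 − 2 = 5 d electrons.
Configuration: t₂g⁵ eg⁰.
Orbital CFSE = 5(-0.4) + 0(0.6) = -2.0Δ₀ = -2.0 × 30775 = -61550 cm⁻¹.
High-spin d⁵ would be t₂g³ eg² with 0 pairs; low-spin has 2, so 2 excess pairs cost +2P = +43560 cm⁻¹.
Combining: -61550 + 43560 = -17990 cm⁻¹.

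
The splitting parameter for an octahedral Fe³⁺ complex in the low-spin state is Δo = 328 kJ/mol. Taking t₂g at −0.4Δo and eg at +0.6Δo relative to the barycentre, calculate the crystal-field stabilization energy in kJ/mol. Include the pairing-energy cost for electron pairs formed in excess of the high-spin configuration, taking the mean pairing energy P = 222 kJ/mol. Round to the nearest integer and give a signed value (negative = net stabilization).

Fe³⁺: group 8, so d-count = 8 − 3 = 5.
Electron filling gives t₂g⁵ eg⁰.
The orbital stabilization is -2.0Δo = -2.0 × 328 = -656 kJ/mol.
Relative to high-spin t₂g³ eg² (0 paired), the low-spin configuration has 2 additional pairs, contributing +2 × 222 = +444 kJ/mol.
Overall CFSE = -656 + 444 = -212 kJ/mol.

-212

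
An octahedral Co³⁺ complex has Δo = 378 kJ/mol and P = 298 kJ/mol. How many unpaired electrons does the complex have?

Co sits in group 9; removing 3 electrons leaves Co³⁺ with 9 − 3 = 6 d electrons.
With Δo > P the complex is low-spin.
Configuration: t₂g⁶ eg⁰.
Unpaired electrons: 0.

0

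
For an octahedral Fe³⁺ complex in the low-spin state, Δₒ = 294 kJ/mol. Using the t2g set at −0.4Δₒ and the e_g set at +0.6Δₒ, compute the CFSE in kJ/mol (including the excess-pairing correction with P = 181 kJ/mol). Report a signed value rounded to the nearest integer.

Fe³⁺: group 8, so d-count = 8 − 3 = 5.
Electron filling gives t2g^5 e_g^0.
The orbital stabilization is -2.0Δₒ = -2.0 × 294 = -588 kJ/mol.
High-spin d⁵ would be t2g^3 e_g^2 with 0 pairs; low-spin has 2, so 2 excess pairs cost +2P = +362 kJ/mol.
Net CFSE = -588 + 362 = -226 kJ/mol.

-226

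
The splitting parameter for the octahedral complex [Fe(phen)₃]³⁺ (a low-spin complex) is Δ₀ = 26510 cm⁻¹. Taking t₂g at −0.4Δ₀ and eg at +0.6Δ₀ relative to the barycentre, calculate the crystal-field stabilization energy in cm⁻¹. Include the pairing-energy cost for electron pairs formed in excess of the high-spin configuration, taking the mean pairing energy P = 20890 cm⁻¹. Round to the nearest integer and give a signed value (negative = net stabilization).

-11240

phen is neutral, so the +3 overall charge sits on Fe: oxidation state +3.
Fe is in group 8, so Fe³⁺ is d⁵ (8 − 3 = 5).
Electron filling gives t₂g⁵ eg⁰.
The orbital stabilization is -2.0Δ₀ = -2.0 × 26510 = -53020 cm⁻¹.
High-spin d⁵ would be t₂g³ eg² with 0 pairs; low-spin has 2, so 2 excess pairs cost +2P = +41780 cm⁻¹.
Overall CFSE = -53020 + 41780 = -11240 cm⁻¹.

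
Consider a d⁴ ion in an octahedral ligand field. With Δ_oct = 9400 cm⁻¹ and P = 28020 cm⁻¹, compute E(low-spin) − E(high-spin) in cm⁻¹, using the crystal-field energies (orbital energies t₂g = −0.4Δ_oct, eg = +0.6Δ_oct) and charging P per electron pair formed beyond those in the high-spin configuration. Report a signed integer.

18620

In the high-spin limit (t₂g³ eg¹) the orbital term is -0.6Δ_oct = -5640 cm⁻¹, with no excess pairing.
Low-spin t₂g⁴ eg⁰ gives -1.6Δ_oct = -15040 cm⁻¹, but forming 1 extra pair costs 1P = 28020 cm⁻¹, so E(LS) = -15040 + 28020 = 12980 cm⁻¹.
Thus E(LS) − E(HS) = 18620 cm⁻¹.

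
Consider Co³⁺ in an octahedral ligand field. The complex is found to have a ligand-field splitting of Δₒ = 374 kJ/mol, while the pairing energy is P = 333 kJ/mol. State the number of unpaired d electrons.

Co sits in group 9; removing 3 electrons leaves Co³⁺ with 9 − 3 = 6 d electrons.
Δₒ > P, so pairing is preferred: the ground state is low-spin.
That gives t2g^6 e_g^0.
Unpaired electrons: 0.

0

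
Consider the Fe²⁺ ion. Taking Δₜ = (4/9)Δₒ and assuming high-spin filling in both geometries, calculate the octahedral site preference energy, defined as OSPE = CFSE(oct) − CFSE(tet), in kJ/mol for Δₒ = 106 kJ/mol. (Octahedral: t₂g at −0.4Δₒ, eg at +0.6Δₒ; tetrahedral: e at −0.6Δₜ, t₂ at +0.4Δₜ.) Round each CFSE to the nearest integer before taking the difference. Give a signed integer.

Group 8 minus oxidation state +2 gives a d⁶ configuration for Fe²⁺.
In an octahedral site d⁶ (HS) is t₂g⁴ eg², giving CFSE(oct) = -0.4Δₒ = -42 kJ/mol.
Tetrahedral e³ t₂³ gives -0.6Δₜ = -0.6 × (4/9) × 106 = -28 kJ/mol.
OSPE = CFSE(oct) − CFSE(tet) = -42 − (-28) = -14 kJ/mol.

-14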